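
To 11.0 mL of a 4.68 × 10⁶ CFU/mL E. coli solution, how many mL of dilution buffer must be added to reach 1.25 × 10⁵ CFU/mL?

401 mL

V₂ = C₁V₁/C₂ = 4.68 × 10⁶ × 11.0 / 1.25 × 10⁵ = 412 mL.
Diluent to add = V₂ − V₁ = 412 − 11.0 = 401 mL.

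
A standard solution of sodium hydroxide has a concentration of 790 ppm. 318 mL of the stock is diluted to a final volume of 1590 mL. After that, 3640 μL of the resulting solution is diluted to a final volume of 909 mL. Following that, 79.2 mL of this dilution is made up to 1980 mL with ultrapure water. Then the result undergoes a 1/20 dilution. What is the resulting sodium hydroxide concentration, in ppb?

Overall dilution factor = 5 × 249.7 × 25 × 20 = 6.24 × 10⁵.
790 ppm / 6.24 × 10⁵ = 1.27 × 10⁻³ ppm = 1.27 ppb.

1.27 ppb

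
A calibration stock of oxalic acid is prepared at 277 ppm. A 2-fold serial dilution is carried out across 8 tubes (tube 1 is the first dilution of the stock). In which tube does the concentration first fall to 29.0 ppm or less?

Tube n has concentration 277 ppm / 2ⁿ.
Need 2ⁿ ≥ 277 ppm / 29.0 ppm = 9.55, so n ≥ 3.26.
First such tube: n = 4.

tube 4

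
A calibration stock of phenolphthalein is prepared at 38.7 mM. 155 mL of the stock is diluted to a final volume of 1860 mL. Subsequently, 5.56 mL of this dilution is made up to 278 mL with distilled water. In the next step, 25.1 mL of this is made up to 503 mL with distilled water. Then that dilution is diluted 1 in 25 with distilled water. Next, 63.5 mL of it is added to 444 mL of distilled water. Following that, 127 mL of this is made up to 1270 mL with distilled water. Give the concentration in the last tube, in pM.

1610 pM

Overall dilution factor = 12 × 50 × 20.04 × 25 × 7.992 × 10 = 2.40 × 10⁷.
38.7 mM / 2.40 × 10⁷ = 1.61 × 10⁻⁶ mM = 1610 pM.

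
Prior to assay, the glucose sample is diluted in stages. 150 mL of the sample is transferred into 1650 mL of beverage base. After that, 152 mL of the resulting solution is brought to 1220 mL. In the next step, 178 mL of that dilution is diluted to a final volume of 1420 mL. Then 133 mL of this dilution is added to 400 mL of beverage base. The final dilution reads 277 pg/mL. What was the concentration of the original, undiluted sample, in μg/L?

853 μg/L

Overall dilution factor = 12 × 8.026 × 7.978 × 4.008 = 3079.
Original = 277 pg/mL × 3079 = 8.53 × 10⁵ pg/mL = 853 μg/L.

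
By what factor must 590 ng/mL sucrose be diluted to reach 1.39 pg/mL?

Factor = C₀/C_target = 590 ng/mL / 1.39 pg/mL = 4.24 × 10⁵.

4.24 × 10⁵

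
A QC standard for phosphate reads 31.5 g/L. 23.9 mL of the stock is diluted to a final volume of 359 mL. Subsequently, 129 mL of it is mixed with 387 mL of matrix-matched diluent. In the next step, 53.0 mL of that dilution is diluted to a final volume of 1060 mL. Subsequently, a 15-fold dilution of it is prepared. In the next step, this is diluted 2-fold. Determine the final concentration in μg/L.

Overall dilution factor = 15.02 × 4 × 20 × 15 × 2 = 3.61 × 10⁴.
31.5 g/L / 3.61 × 10⁴ = 8.74 × 10⁻⁴ g/L = 874 μg/L.

874 μg/L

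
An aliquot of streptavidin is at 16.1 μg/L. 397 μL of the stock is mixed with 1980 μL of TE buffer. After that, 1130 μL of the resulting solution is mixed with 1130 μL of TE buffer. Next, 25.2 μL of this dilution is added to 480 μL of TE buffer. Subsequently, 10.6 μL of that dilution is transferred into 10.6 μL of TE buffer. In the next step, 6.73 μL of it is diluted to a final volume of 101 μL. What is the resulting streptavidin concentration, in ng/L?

2.23 ng/L

Overall dilution factor = 5.987 × 2 × 20.05 × 2 × 15.01 = 7206.
16.1 μg/L / 7206 = 2.23 × 10⁻³ μg/L = 2.23 ng/L.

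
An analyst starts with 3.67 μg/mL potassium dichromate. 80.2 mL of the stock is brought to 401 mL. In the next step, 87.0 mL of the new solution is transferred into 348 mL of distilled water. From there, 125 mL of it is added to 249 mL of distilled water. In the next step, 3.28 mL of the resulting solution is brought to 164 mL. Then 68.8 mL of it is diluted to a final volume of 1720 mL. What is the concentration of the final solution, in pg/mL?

Overall dilution factor = 5 × 5 × 2.992 × 50 × 25 = 9.35 × 10⁴.
3.67 μg/mL / 9.35 × 10⁴ = 3.93 × 10⁻⁵ μg/mL = 39.3 pg/mL.

39.3 pg/mL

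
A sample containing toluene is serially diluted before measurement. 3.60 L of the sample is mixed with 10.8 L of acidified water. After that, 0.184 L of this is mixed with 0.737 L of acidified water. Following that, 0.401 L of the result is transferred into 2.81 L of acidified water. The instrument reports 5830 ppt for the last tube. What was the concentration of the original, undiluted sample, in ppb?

935 ppb

Overall dilution factor = 4 × 5.005 × 8.007 = 160.
Original = 5830 ppt × 160 = 9.35 × 10⁵ ppt = 935 ppb.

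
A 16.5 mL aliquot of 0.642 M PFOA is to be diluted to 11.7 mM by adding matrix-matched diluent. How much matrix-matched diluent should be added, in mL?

11.7 mM = 0.0117 M.
V₂ = C₁V₁/C₂ = 0.642 × 16.5 / 0.0117 = 905 mL.
Diluent to add = V₂ − V₁ = 905 − 16.5 = 889 mL.

889 mL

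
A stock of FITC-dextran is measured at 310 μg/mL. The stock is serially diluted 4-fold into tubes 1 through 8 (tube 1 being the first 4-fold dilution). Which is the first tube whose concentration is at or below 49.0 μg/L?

tube 7

Tube n has concentration 310 μg/mL / 4ⁿ.
Need 4ⁿ ≥ 310 μg/mL / 49.0 μg/L = 6327, so n ≥ 6.31.
First such tube: n = 7.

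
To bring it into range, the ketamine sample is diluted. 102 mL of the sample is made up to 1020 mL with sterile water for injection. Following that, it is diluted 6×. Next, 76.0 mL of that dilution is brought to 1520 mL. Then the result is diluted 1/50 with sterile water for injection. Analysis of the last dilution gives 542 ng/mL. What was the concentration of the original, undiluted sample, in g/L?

Overall dilution factor = 10 × 6 × 20 × 50 = 6.00 × 10⁴.
Original = 542 ng/mL × 6.00 × 10⁴ = 3.25 × 10⁷ ng/mL = 32.5 g/L.

32.5 g/L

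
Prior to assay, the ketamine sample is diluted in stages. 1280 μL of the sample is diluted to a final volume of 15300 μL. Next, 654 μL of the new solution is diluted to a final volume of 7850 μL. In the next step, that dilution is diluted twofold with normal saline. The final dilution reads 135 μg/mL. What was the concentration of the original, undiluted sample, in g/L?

Overall dilution factor = 11.95 × 12.00 × 2 = 287.
Original = 135 μg/mL × 287 = 3.87 × 10⁴ μg/mL = 38.7 g/L.

38.7 g/L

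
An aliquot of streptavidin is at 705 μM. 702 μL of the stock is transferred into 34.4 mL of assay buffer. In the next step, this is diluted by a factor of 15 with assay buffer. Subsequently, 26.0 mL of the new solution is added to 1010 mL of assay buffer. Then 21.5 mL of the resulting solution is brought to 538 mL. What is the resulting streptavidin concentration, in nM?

Overall dilution factor = 50.00 × 15 × 39.85 × 25.02 = 7.48 × 10⁵.
705 μM / 7.48 × 10⁵ = 9.43 × 10⁻⁴ μM = 0.943 nM.

0.943 nM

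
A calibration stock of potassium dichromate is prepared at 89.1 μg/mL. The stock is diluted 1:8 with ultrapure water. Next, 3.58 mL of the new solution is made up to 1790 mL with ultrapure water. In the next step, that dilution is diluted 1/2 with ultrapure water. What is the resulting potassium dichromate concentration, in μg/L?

11.1 μg/L

Overall dilution factor = 8 × 500 × 2 = 8000.
89.1 μg/mL / 8000 = 0.0111 μg/mL = 11.1 μg/L.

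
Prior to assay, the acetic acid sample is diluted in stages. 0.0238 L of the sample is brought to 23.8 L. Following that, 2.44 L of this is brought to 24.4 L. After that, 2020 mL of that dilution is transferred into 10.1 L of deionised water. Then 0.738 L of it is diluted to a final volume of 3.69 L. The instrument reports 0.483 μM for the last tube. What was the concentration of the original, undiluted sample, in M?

Overall dilution factor = 1000 × 10 × 6 × 5 = 3.00 × 10⁵.
Original = 0.483 μM × 3.00 × 10⁵ = 1.45 × 10⁵ μM = 0.145 M.

0.145 M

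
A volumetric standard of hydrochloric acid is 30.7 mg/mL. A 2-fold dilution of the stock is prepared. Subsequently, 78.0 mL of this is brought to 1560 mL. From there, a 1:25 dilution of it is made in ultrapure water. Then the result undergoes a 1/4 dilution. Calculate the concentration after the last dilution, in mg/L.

Overall dilution factor = 2 × 20 × 25 × 4 = 4000.
30.7 mg/mL / 4000 = 7.67 × 10⁻³ mg/mL = 7.67 mg/L.

7.67 mg/L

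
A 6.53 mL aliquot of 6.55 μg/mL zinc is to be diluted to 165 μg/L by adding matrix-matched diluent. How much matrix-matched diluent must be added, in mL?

253 mL

165 μg/L = 0.165 μg/mL.
V₂ = C₁V₁/C₂ = 6.55 × 6.53 / 0.165 = 259 mL.
Diluent to add = V₂ − V₁ = 259 − 6.53 = 253 mL.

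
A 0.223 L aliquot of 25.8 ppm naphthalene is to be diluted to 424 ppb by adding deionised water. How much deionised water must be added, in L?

424 ppb = 0.424 ppm.
V₂ = C₁V₁/C₂ = 25.8 × 0.223 / 0.424 = 13.6 L.
Diluent to add = V₂ − V₁ = 13.6 − 0.223 = 13.3 L.

13.3 L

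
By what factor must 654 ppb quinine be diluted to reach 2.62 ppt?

Factor = C₀/C_target = 654 ppb / 2.62 ppt = 2.50 × 10⁵.

2.50 × 10⁵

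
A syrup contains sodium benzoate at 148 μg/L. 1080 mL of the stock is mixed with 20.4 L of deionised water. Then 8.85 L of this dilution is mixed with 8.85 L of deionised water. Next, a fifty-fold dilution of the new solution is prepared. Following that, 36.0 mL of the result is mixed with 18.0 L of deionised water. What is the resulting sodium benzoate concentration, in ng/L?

Overall dilution factor = 19.89 × 2 × 50 × 501 = 9.96 × 10⁵.
148 μg/L / 9.96 × 10⁵ = 1.49 × 10⁻⁴ μg/L = 0.149 ng/L.

0.149 ng/L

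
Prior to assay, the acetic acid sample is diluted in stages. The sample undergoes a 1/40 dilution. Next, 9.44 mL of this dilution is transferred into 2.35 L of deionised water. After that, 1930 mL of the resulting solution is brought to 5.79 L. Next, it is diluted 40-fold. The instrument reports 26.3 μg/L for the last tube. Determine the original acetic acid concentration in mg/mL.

Overall dilution factor = 40 × 249.9 × 3 × 40 = 1.20 × 10⁶.
Original = 26.3 μg/L × 1.20 × 10⁶ = 3.16 × 10⁷ μg/L = 31.6 mg/mL.

31.6 mg/mL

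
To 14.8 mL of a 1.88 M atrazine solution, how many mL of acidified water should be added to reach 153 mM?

167 mL

153 mM = 0.153 M.
V₂ = C₁V₁/C₂ = 1.88 × 14.8 / 0.153 = 182 mL.
Diluent to add = V₂ − V₁ = 182 − 14.8 = 167 mL.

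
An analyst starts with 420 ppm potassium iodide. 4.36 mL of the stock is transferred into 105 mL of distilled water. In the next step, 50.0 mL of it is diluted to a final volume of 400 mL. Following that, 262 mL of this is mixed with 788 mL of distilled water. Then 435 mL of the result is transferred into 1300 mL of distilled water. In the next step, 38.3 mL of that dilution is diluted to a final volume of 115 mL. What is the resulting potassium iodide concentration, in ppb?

Overall dilution factor = 25.08 × 8 × 4.008 × 3.989 × 3.003 = 9631.
420 ppm / 9631 = 0.0436 ppm = 43.6 ppb.

43.6 ppb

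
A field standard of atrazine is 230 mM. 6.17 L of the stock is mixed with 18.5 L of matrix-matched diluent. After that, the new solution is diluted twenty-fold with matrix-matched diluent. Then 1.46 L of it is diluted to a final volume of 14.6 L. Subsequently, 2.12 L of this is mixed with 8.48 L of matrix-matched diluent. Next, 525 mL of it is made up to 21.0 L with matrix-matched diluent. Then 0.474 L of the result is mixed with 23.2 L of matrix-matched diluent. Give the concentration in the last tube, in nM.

28.8 nM

Overall dilution factor = 3.998 × 20 × 10 × 5 × 40 × 49.95 = 7.99 × 10⁶.
230 mM / 7.99 × 10⁶ = 2.88 × 10⁻⁵ mM = 28.8 nM.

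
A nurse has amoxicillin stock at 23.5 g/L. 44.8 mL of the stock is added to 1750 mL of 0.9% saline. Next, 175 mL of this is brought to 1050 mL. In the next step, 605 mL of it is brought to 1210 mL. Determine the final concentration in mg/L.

48.9 mg/L

Overall dilution factor = 40.06 × 6 × 2 = 481.
23.5 g/L / 481 = 0.0489 g/L = 48.9 mg/L.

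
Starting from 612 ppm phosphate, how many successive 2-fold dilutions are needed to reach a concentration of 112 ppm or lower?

3

Need 2ⁿ ≥ 5.46, so n ≥ log(5.46)/log(2) = 2.45.
Minimum whole steps: n = 3.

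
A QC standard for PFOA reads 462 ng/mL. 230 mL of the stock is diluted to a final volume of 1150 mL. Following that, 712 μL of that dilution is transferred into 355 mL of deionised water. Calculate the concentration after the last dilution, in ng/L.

185 ng/L

Overall dilution factor = 5 × 499.6 = 2498.
462 ng/mL / 2498 = 0.185 ng/mL = 185 ng/L.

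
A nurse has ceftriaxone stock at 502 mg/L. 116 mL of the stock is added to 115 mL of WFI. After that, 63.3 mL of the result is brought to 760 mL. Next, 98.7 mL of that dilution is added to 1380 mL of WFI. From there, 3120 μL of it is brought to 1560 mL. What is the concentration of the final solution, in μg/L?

2.80 μg/L

Overall dilution factor = 1.991 × 12.01 × 14.98 × 500 = 1.79 × 10⁵.
502 mg/L / 1.79 × 10⁵ = 2.80 × 10⁻³ mg/L = 2.80 μg/L.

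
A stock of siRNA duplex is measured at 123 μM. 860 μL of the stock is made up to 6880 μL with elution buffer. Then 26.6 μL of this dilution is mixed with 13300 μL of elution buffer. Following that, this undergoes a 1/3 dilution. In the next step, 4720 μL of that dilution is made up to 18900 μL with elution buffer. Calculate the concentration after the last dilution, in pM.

Overall dilution factor = 8 × 501 × 3 × 4.004 = 4.81 × 10⁴.
123 μM / 4.81 × 10⁴ = 2.55 × 10⁻³ μM = 2550 pM.

2550 pM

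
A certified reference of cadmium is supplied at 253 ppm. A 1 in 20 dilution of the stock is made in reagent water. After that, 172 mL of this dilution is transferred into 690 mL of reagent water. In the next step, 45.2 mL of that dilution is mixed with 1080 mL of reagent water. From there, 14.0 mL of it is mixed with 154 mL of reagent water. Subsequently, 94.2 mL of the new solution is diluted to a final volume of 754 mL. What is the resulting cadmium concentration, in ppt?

1060 ppt

Overall dilution factor = 20 × 5.012 × 24.89 × 12 × 8.004 = 2.40 × 10⁵.
253 ppm / 2.40 × 10⁵ = 1.06 × 10⁻³ ppm = 1060 ppt.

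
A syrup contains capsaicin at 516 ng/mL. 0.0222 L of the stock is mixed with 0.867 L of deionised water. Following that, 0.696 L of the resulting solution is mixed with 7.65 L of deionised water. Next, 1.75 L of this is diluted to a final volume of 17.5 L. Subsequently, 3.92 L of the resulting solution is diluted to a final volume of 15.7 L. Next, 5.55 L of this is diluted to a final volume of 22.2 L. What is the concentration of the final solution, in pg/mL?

6.71 pg/mL

Overall dilution factor = 40.05 × 11.99 × 10 × 4.005 × 4 = 7.69 × 10⁴.
516 ng/mL / 7.69 × 10⁴ = 6.71 × 10⁻³ ng/mL = 6.71 pg/mL.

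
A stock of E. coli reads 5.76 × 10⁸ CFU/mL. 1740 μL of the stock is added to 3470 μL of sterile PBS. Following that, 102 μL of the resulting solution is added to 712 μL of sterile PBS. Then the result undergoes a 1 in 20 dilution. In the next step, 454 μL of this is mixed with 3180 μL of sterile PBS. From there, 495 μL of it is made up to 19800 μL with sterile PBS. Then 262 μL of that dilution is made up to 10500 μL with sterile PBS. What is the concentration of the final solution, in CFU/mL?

Overall dilution factor = 2.994 × 7.980 × 20 × 8.004 × 40 × 40.08 = 6.13 × 10⁶.
5.76 × 10⁸ CFU/mL / 6.13 × 10⁶ = 93.9 CFU/mL.

93.9 CFU/mL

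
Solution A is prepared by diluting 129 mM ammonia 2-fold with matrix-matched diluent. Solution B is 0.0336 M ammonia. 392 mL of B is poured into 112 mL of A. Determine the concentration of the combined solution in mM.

40.5 mM

C_A = 129 mM / 2 = 64.5 mM.
C_B = 0.0336 M = 33.6 mM.
C_mix = (C_A·V_A + C_B·V_B)/(V_A + V_B) = (64.5×112 + 33.6×392) / 504.0 = 40.5 mM.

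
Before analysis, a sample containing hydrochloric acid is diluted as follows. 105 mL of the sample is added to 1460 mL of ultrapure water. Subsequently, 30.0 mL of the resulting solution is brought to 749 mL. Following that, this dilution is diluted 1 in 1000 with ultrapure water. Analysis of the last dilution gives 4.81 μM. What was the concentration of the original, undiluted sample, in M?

Overall dilution factor = 14.90 × 24.97 × 1000 = 3.72 × 10⁵.
Original = 4.81 μM × 3.72 × 10⁵ = 1.79 × 10⁶ μM = 1.79 M.

1.79 M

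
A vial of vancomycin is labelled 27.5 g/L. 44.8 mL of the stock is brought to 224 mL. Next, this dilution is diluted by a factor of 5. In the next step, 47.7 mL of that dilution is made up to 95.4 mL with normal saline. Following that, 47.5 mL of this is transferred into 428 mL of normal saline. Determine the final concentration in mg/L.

54.9 mg/L

Overall dilution factor = 5 × 5 × 2 × 10.01 = 501.
27.5 g/L / 501 = 0.0549 g/L = 54.9 mg/L.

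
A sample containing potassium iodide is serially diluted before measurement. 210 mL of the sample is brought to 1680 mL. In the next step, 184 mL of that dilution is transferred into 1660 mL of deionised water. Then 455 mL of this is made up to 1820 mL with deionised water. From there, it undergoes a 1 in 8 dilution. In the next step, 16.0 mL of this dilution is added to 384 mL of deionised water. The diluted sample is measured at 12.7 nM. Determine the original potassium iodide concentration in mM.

0.815 mM

Overall dilution factor = 8 × 10.02 × 4 × 8 × 25 = 6.41 × 10⁴.
Original = 12.7 nM × 6.41 × 10⁴ = 8.15 × 10⁵ nM = 0.815 mM.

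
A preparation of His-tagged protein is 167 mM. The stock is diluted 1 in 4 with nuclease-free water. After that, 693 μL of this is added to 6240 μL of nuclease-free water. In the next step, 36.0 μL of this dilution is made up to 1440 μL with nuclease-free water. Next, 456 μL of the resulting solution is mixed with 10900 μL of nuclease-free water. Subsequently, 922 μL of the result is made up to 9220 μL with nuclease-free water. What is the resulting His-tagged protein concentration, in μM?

0.419 μM

Overall dilution factor = 4 × 10.00 × 40 × 24.90 × 10 = 3.99 × 10⁵.
167 mM / 3.99 × 10⁵ = 4.19 × 10⁻⁴ mM = 0.419 μM.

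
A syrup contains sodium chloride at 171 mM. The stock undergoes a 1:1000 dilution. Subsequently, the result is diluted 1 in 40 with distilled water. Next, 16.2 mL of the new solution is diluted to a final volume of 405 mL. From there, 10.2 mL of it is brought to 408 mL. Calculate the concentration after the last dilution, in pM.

4280 pM

Overall dilution factor = 1000 × 40 × 25 × 40 = 4.00 × 10⁷.
171 mM / 4.00 × 10⁷ = 4.28 × 10⁻⁶ mM = 4280 pM.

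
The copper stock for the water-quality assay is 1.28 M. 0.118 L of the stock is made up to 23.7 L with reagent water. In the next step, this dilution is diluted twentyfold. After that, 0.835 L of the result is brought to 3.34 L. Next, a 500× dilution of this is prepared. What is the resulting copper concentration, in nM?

159 nM

Overall dilution factor = 200.8 × 20 × 4 × 500 = 8.03 × 10⁶.
1.28 M / 8.03 × 10⁶ = 1.59 × 10⁻⁷ M = 159 nM.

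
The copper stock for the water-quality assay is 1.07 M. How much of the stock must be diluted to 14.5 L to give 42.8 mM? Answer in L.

0.580 L

42.8 mM = 0.0428 M.
V₁ = C₂V₂/C₁ = 0.0428 × 14.5 / 1.07 = 0.580 L.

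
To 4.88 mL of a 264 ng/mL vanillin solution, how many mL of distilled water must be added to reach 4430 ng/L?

4430 ng/L = 4.43 ng/mL.
V₂ = C₁V₁/C₂ = 264 × 4.88 / 4.43 = 291 mL.
Diluent to add = V₂ − V₁ = 291 − 4.88 = 286 mL.

286 mL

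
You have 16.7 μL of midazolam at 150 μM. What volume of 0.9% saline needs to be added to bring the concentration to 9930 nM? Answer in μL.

9930 nM = 9.93 μM.
V₂ = C₁V₁/C₂ = 150 × 16.7 / 9.93 = 252 μL.
Diluent to add = V₂ − V₁ = 252 − 16.7 = 236 μL.

236 μL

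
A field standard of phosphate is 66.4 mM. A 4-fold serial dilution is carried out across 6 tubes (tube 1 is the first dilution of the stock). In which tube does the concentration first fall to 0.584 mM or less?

Tube n has concentration 66.4 mM / 4ⁿ.
Need 4ⁿ ≥ 66.4 mM / 0.584 mM = 114, so n ≥ 3.41.
First such tube: n = 4.

tube 4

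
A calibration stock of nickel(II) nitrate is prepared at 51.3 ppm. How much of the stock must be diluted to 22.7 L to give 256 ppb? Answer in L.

256 ppb = 0.256 ppm.
V₁ = C₂V₂/C₁ = 0.256 × 22.7 / 51.3 = 0.113 L.

0.113 L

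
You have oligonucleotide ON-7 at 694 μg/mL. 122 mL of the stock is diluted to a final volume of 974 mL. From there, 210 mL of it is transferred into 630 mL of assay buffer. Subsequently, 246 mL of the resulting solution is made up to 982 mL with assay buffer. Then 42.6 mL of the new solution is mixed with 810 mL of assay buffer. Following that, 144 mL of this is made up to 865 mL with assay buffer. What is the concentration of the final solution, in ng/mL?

45.3 ng/mL

Overall dilution factor = 7.984 × 4 × 3.992 × 20.01 × 6.007 = 1.53 × 10⁴.
694 μg/mL / 1.53 × 10⁴ = 0.0453 μg/mL = 45.3 ng/mL.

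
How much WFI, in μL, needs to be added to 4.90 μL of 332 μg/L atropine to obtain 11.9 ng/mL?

11.9 ng/mL = 11.9 μg/L.
V₂ = C₁V₁/C₂ = 332 × 4.90 / 11.9 = 137 μL.
Diluent to add = V₂ − V₁ = 137 − 4.90 = 132 μL.

132 μL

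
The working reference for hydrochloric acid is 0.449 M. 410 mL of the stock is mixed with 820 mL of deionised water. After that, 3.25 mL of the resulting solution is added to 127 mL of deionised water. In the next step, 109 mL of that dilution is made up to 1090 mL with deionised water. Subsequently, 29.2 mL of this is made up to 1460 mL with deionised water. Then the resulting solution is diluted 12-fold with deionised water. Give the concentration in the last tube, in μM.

Overall dilution factor = 3 × 40.08 × 10 × 50 × 12 = 7.21 × 10⁵.
0.449 M / 7.21 × 10⁵ = 6.22 × 10⁻⁷ M = 0.622 μM.

0.622 μM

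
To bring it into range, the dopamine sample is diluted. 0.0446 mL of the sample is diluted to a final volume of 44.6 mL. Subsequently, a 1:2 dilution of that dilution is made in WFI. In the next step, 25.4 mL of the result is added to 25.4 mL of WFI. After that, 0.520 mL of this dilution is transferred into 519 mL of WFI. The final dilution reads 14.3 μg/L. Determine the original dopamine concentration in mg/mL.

Overall dilution factor = 1000 × 2 × 2 × 999.1 = 4.00 × 10⁶.
Original = 14.3 μg/L × 4.00 × 10⁶ = 5.71 × 10⁷ μg/L = 57.1 mg/mL.

57.1 mg/mL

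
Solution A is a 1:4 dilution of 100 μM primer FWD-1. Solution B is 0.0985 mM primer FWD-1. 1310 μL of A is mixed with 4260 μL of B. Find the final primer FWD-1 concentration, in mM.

C_A = 100 μM / 4 = 25.0 μM.
C_B = 0.0985 mM = 98.5 μM.
C_mix = (C_A·V_A + C_B·V_B)/(V_A + V_B) = (25.0×1310 + 98.5×4260) / 5570 = 81.2 μM = 0.0812 mM.

0.0812 mM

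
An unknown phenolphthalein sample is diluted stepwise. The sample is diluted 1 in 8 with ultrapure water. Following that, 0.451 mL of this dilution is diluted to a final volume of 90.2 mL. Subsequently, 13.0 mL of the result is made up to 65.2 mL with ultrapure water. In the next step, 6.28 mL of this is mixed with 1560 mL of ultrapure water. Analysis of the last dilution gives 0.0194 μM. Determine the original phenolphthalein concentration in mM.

38.8 mM

Overall dilution factor = 8 × 200 × 5.015 × 249.4 = 2.00 × 10⁶.
Original = 0.0194 μM × 2.00 × 10⁶ = 3.88 × 10⁴ μM = 38.8 mM.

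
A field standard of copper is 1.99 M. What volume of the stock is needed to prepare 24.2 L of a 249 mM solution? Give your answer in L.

3.03 L

249 mM = 0.249 M.
V₁ = C₂V₂/C₁ = 0.249 × 24.2 / 1.99 = 3.03 L.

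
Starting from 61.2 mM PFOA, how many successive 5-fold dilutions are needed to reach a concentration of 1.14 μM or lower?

7

Need 5ⁿ ≥ 5.37 × 10⁴, so n ≥ log(5.37 × 10⁴)/log(5) = 6.77.
Minimum whole steps: n = 7.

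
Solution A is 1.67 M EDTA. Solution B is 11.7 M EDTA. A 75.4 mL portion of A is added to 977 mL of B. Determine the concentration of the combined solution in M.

C_mix = (C_A·V_A + C_B·V_B)/(V_A + V_B) = (1.67×75.4 + 11.7×977) / 1052 = 11.0 M.

11.0 M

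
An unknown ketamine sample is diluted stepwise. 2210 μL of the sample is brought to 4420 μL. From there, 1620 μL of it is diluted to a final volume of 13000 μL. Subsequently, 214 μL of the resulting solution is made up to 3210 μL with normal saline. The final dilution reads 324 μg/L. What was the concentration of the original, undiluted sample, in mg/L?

78.0 mg/L

Overall dilution factor = 2 × 8.025 × 15 = 241.
Original = 324 μg/L × 241 = 7.80 × 10⁴ μg/L = 78.0 mg/L.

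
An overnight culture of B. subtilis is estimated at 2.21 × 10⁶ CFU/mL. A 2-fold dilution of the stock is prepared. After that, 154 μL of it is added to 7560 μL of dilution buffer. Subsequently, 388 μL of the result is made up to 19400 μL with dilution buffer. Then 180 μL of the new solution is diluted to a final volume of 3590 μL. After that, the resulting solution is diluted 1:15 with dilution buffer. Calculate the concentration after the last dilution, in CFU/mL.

1.47 CFU/mL

Overall dilution factor = 2 × 50.09 × 50 × 19.94 × 15 = 1.50 × 10⁶.
2.21 × 10⁶ CFU/mL / 1.50 × 10⁶ = 1.47 CFU/mL.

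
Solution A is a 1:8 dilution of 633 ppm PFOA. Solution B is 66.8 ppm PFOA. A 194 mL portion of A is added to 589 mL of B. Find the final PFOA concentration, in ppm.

C_A = 633 ppm / 8 = 79.1 ppm.
C_mix = (C_A·V_A + C_B·V_B)/(V_A + V_B) = (79.1×194 + 66.8×589) / 783.0 = 69.9 ppm.

69.9 ppm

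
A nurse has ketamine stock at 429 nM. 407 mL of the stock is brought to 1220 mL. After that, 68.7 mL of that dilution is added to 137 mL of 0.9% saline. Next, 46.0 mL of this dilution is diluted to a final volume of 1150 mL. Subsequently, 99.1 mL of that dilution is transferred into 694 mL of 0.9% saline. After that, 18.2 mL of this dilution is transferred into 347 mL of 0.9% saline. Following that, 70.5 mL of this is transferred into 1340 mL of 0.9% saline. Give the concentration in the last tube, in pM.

0.595 pM

Overall dilution factor = 2.998 × 2.994 × 25 × 8.003 × 20.07 × 20.01 = 7.21 × 10⁵.
429 nM / 7.21 × 10⁵ = 5.95 × 10⁻⁴ nM = 0.595 pM.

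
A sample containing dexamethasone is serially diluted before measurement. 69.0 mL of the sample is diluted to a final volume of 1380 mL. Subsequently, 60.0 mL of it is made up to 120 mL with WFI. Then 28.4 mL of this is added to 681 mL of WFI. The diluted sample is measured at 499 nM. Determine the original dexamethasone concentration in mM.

Overall dilution factor = 20 × 2 × 24.98 = 999.
Original = 499 nM × 999 = 4.99 × 10⁵ nM = 0.499 mM.

0.499 mM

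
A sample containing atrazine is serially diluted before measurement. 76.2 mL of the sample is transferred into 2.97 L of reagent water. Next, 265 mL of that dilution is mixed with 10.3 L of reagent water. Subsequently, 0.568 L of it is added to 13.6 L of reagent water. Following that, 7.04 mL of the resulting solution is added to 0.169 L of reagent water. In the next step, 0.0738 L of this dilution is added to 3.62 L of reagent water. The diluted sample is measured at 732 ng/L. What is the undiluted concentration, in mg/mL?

Overall dilution factor = 39.98 × 39.87 × 24.94 × 25.01 × 50.05 = 4.98 × 10⁷.
Original = 732 ng/L × 4.98 × 10⁷ = 3.64 × 10¹⁰ ng/L = 36.4 mg/mL.

36.4 mg/mL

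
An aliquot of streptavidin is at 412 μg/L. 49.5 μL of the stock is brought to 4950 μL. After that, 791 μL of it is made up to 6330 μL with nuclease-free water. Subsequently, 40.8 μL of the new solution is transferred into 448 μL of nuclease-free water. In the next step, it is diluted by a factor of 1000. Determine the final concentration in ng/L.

0.0430 ng/L

Overall dilution factor = 100 × 8.003 × 11.98 × 1000 = 9.59 × 10⁶.
412 μg/L / 9.59 × 10⁶ = 4.30 × 10⁻⁵ μg/L = 0.0430 ng/L.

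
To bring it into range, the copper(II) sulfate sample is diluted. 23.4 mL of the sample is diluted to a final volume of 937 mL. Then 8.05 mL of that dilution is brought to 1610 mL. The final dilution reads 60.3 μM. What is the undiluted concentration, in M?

Overall dilution factor = 40.04 × 200 = 8009.
Original = 60.3 μM × 8009 = 4.83 × 10⁵ μM = 0.483 M.

0.483 M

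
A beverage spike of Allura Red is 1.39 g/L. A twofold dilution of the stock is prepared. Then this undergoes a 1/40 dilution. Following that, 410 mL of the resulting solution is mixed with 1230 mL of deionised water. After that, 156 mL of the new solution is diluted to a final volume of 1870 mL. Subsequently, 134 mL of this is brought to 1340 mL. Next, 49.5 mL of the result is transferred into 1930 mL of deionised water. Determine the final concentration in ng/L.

906 ng/L

Overall dilution factor = 2 × 40 × 4 × 11.99 × 10 × 39.99 = 1.53 × 10⁶.
1.39 g/L / 1.53 × 10⁶ = 9.06 × 10⁻⁷ g/L = 906 ng/L.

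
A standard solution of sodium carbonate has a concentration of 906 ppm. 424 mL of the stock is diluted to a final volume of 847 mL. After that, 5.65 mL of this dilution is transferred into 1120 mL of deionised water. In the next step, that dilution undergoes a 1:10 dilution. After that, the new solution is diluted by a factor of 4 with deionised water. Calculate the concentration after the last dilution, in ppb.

56.9 ppb

Overall dilution factor = 1.998 × 199.2 × 10 × 4 = 1.59 × 10⁴.
906 ppm / 1.59 × 10⁴ = 0.0569 ppm = 56.9 ppb.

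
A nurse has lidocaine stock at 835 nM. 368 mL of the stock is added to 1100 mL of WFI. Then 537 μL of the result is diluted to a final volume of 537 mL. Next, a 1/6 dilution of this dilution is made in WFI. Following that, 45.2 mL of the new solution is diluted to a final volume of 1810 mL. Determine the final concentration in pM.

Overall dilution factor = 3.989 × 1000 × 6 × 40.04 = 9.58 × 10⁵.
835 nM / 9.58 × 10⁵ = 8.71 × 10⁻⁴ nM = 0.871 pM.

0.871 pM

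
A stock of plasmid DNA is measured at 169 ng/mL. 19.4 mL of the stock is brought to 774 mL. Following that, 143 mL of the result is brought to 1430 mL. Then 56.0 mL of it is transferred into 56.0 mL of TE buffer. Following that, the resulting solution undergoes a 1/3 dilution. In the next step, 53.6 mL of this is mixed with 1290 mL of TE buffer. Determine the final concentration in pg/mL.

2.82 pg/mL

Overall dilution factor = 39.90 × 10 × 2 × 3 × 25.07 = 6.00 × 10⁴.
169 ng/mL / 6.00 × 10⁴ = 2.82 × 10⁻³ ng/mL = 2.82 pg/mL.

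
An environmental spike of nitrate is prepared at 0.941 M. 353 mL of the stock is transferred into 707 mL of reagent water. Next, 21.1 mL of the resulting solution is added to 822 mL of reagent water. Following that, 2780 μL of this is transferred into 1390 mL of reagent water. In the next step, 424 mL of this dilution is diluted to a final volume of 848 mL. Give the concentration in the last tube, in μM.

Overall dilution factor = 3.003 × 39.96 × 501 × 2 = 1.20 × 10⁵.
0.941 M / 1.20 × 10⁵ = 7.83 × 10⁻⁶ M = 7.83 μM.

7.83 μM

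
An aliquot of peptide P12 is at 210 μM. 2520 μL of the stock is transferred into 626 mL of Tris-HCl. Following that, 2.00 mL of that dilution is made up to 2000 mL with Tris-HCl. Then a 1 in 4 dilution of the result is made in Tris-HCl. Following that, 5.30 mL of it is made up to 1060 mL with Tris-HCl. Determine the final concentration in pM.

Overall dilution factor = 249.4 × 1000 × 4 × 200 = 2.00 × 10⁸.
210 μM / 2.00 × 10⁸ = 1.05 × 10⁻⁶ μM = 1.05 pM.

1.05 pM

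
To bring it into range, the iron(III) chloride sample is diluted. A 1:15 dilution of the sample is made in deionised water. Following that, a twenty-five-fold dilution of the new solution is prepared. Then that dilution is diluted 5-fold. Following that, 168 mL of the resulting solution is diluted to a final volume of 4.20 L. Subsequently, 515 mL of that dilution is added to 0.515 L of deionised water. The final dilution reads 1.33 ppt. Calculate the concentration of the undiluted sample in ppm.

Overall dilution factor = 15 × 25 × 5 × 25 × 2 = 9.38 × 10⁴.
Original = 1.33 ppt × 9.38 × 10⁴ = 1.25 × 10⁵ ppt = 0.125 ppm.

0.125 ppm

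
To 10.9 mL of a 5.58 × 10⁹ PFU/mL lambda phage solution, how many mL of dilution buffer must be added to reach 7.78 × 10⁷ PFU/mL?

771 mL

V₂ = C₁V₁/C₂ = 5.58 × 10⁹ × 10.9 / 7.78 × 10⁷ = 782 mL.
Diluent to add = V₂ − V₁ = 782 − 10.9 = 771 mL.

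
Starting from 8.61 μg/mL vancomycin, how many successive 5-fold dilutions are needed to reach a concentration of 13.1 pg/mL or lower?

Need 5ⁿ ≥ 6.57 × 10⁵, so n ≥ log(6.57 × 10⁵)/log(5) = 8.32.
Minimum whole steps: n = 9.

9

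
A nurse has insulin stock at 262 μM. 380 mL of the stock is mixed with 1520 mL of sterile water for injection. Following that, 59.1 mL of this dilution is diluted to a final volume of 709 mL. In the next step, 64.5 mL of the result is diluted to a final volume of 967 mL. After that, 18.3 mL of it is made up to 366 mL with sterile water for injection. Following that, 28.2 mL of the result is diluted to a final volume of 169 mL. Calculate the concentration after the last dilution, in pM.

Overall dilution factor = 5 × 12.00 × 14.99 × 20 × 5.993 = 1.08 × 10⁵.
262 μM / 1.08 × 10⁵ = 2.43 × 10⁻³ μM = 2430 pM.

2430 pM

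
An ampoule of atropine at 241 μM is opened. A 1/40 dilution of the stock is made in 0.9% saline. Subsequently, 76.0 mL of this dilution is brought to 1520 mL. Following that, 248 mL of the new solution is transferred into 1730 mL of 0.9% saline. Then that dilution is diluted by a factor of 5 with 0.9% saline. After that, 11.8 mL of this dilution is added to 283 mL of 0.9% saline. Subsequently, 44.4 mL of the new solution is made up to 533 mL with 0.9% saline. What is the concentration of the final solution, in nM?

Overall dilution factor = 40 × 20 × 7.976 × 5 × 24.98 × 12.00 = 9.57 × 10⁶.
241 μM / 9.57 × 10⁶ = 2.52 × 10⁻⁵ μM = 0.0252 nM.

0.0252 nM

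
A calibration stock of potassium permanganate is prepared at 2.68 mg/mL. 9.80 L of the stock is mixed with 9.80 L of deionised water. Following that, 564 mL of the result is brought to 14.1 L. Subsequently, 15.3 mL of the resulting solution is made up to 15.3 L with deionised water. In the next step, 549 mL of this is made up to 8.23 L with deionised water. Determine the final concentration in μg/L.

Overall dilution factor = 2 × 25 × 1000 × 14.99 = 7.50 × 10⁵.
2.68 mg/mL / 7.50 × 10⁵ = 3.58 × 10⁻⁶ mg/mL = 3.58 μg/L.

3.58 μg/L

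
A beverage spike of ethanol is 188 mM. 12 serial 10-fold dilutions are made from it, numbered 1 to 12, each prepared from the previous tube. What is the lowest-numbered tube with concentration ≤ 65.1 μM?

Tube n has concentration 188 mM / 10ⁿ.
Need 10ⁿ ≥ 188 mM / 65.1 μM = 2888, so n ≥ 3.46.
First such tube: n = 4.

tube 4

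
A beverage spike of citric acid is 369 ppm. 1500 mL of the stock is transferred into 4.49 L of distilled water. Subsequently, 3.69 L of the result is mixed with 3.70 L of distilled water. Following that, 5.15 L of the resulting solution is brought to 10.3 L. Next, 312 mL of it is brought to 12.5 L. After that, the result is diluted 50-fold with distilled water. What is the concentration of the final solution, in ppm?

0.0115 ppm

Overall dilution factor = 3.993 × 2.003 × 2 × 40.06 × 50 = 3.20 × 10⁴.
369 ppm / 3.20 × 10⁴ = 0.0115 ppm.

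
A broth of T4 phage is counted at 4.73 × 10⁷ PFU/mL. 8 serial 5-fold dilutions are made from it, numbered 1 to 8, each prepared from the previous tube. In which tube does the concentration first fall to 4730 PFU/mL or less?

tube 6

Tube n has concentration 4.73 × 10⁷ PFU/mL / 5ⁿ.
Need 5ⁿ ≥ 4.73 × 10⁷ PFU/mL / 4730 PFU/mL = 1.00 × 10⁴, so n ≥ 5.72.
First such tube: n = 6.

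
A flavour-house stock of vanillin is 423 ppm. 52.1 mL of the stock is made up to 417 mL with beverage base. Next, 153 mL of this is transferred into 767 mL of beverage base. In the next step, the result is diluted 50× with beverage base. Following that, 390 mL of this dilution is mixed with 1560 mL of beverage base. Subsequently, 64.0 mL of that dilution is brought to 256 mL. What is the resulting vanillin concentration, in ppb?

Overall dilution factor = 8.004 × 6.013 × 50 × 5 × 4 = 4.81 × 10⁴.
423 ppm / 4.81 × 10⁴ = 8.79 × 10⁻³ ppm = 8.79 ppb.

8.79 ppb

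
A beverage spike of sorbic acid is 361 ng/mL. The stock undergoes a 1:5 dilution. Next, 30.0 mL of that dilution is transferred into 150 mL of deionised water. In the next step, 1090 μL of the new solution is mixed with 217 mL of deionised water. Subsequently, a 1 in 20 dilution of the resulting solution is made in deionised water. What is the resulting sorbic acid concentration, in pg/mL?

Overall dilution factor = 5 × 6 × 200.1 × 20 = 1.20 × 10⁵.
361 ng/mL / 1.20 × 10⁵ = 3.01 × 10⁻³ ng/mL = 3.01 pg/mL.

3.01 pg/mL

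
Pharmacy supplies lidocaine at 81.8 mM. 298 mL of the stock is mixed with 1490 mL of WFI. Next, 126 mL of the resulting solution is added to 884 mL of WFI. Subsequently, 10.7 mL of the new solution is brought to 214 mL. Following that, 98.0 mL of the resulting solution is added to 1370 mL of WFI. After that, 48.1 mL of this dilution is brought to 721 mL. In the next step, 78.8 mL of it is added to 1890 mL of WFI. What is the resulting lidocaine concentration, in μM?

0.0152 μM

Overall dilution factor = 6 × 8.016 × 20 × 14.98 × 14.99 × 24.98 = 5.40 × 10⁶.
81.8 mM / 5.40 × 10⁶ = 1.52 × 10⁻⁵ mM = 0.0152 μM.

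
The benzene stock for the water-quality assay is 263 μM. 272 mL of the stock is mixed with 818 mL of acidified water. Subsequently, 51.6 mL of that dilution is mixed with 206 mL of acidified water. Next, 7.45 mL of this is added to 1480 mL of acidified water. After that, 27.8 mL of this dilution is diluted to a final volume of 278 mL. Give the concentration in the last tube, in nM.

6.58 nM

Overall dilution factor = 4.007 × 4.992 × 199.7 × 10 = 3.99 × 10⁴.
263 μM / 3.99 × 10⁴ = 6.58 × 10⁻³ μM = 6.58 nM.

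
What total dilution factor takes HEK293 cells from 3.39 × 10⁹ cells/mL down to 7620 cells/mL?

Factor = C₀/C_target = 3.39 × 10⁹ cells/mL / 7620 cells/mL = 4.45 × 10⁵.

4.45 × 10⁵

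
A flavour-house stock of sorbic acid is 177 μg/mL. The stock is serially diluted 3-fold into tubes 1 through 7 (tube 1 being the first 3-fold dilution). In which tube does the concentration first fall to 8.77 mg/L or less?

Tube n has concentration 177 μg/mL / 3ⁿ.
Need 3ⁿ ≥ 177 μg/mL / 8.77 mg/L = 20.2, so n ≥ 2.74.
First such tube: n = 3.

tube 3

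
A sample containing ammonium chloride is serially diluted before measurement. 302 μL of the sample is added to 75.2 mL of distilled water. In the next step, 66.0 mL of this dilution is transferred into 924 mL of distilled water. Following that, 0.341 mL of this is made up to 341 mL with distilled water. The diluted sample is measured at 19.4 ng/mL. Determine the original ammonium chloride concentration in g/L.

72.8 g/L

Overall dilution factor = 250.0 × 15 × 1000 = 3.75 × 10⁶.
Original = 19.4 ng/mL × 3.75 × 10⁶ = 7.28 × 10⁷ ng/mL = 72.8 g/L.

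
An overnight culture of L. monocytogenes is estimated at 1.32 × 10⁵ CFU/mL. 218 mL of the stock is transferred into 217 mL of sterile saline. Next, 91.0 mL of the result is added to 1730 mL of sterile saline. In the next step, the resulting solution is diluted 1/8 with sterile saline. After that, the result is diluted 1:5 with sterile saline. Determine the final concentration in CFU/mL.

Overall dilution factor = 1.995 × 20.01 × 8 × 5 = 1597.
1.32 × 10⁵ CFU/mL / 1597 = 82.6 CFU/mL.

82.6 CFU/mL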